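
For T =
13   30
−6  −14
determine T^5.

[[133, 330], [−66, −164]]

tr T = −1 and det T = −2, so the characteristic polynomial is λ² − (−1)λ + (−2) with roots 1 and −2.
Eigenvectors give P = [[5, 2], [−2, −1]] with P⁻¹ = [[1, 2], [−2, −5]], and T = P·diag(1, −2)·P⁻¹.
Then T^5 = P·diag(1, −32)·P⁻¹ = [[5, −64], [−2, 32]] · [[1, 2], [−2, −5]] = [[133, 330], [−66, −164]].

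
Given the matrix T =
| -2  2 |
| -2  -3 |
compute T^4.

[[-100, -50], [50, -75]]

T^2 = [[0, -10], [10, 5]]
T^3 = [[20, 30], [-30, 5]]
T^4 = [[-100, -50], [50, -75]]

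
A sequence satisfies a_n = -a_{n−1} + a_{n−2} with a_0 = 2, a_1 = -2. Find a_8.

68

With companion matrix Q = [[-1, 1], [1, 0]], [a_n, a_{n−1}]ᵀ = Q·[a_{n−1}, a_{n−2}]ᵀ, so [a_8, a_7]ᵀ = Q⁷·[a_1, a_0]ᵀ.
Q⁷ = [[-21, 13], [13, -8]], giving [a_8, a_7]ᵀ = [[68], [-42]].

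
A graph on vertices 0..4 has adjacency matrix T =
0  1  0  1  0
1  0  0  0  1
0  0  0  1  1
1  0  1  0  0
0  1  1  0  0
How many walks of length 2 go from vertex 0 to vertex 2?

1

The number of length-2 walks from vertex 0 to vertex 2 is entry (0,2) of T², where T is the adjacency matrix.
T² = [[2, 0, 1, 0, 1], [0, 2, 1, 1, 0], [1, 1, 2, 0, 0], [0, 1, 0, 2, 1], [1, 0, 0, 1, 2]]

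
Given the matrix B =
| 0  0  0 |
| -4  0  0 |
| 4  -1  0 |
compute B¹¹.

[[0, 0, 0], [0, 0, 0], [0, 0, 0]]

B is strictly triangular, hence nilpotent: B³ = 0, so B¹¹ = 0.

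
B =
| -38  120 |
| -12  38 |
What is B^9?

tr B = 0 and det B = -4, so the characteristic polynomial is λ² − (0)λ + (-4) with roots -2 and 2.
Eigenvectors give P = [[10, -3], [3, -1]] with P⁻¹ = [[1, -3], [3, -10]], and B = P·diag(-2, 2)·P⁻¹.
Then B^9 = P·diag(-512, 512)·P⁻¹ = [[-5120, -1536], [-1536, -512]] · [[1, -3], [3, -10]] = [[-9728, 30720], [-3072, 9728]].

[[-9728, 30720], [-3072, 9728]]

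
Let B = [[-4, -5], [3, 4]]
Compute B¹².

[[1, 0], [0, 1]]

B² = I (check: tr B = 0 and det B = -1), so B¹² = I since 12 is even.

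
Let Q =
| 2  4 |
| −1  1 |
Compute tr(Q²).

−3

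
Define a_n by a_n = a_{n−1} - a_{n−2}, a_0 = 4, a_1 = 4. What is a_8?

0

With companion matrix M = [[1, -1], [1, 0]], [a_n, a_{n−1}]ᵀ = M·[a_{n−1}, a_{n−2}]ᵀ, so [a_8, a_7]ᵀ = M⁷·[a_1, a_0]ᵀ.
M⁷ = [[1, -1], [1, 0]], giving [a_8, a_7]ᵀ = [[0], [4]].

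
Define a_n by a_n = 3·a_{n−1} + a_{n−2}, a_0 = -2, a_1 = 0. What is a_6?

With companion matrix A = [[3, 1], [1, 0]], [a_n, a_{n−1}]ᵀ = A·[a_{n−1}, a_{n−2}]ᵀ, so [a_6, a_5]ᵀ = A⁵·[a_1, a_0]ᵀ.
A⁵ = [[360, 109], [109, 33]], giving [a_6, a_5]ᵀ = [[-218], [-66]].

-218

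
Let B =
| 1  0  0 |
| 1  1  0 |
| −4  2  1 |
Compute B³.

[[1, 0, 0], [3, 1, 0], [−6, 6, 1]]

B = I + N where N = [[0, 0, 0], [1, 0, 0], [−4, 2, 0]] is strictly lower-triangular, so N³ = 0.
(I + N)³ = I + 3·N + 3·N² = [[1, 0, 0], [3, 1, 0], [−6, 6, 1]].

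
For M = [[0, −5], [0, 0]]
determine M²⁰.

M is strictly triangular, hence nilpotent: M² = 0, so M²⁰ = 0.

[[0, 0], [0, 0]]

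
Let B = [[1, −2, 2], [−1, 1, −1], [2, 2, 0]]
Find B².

[[7, 0, 4], [−4, 1, −3], [0, −2, 2]]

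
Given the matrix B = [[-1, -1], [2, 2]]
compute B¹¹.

B² = B (a projection; rank 1, trace 1), so B¹¹ = B.

[[-1, -1], [2, 2]]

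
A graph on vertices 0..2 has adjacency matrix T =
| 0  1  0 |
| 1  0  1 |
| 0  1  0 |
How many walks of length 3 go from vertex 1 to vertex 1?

The number of length-3 walks from vertex 1 to vertex 1 is entry (1,1) of T^3, where T is the adjacency matrix.
T^2 = [[1, 0, 1], [0, 2, 0], [1, 0, 1]]
T^3 = [[0, 2, 0], [2, 0, 2], [0, 2, 0]]

0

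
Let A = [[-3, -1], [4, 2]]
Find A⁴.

A² = [[5, 1], [-4, 0]]
A³ = [[-11, -3], [12, 4]]
A⁴ = [[21, 5], [-20, -4]]

[[21, 5], [-20, -4]]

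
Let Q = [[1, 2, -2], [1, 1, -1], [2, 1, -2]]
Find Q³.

Q² = [[-1, 2, 0], [0, 2, -1], [-1, 3, -1]]
Q³ = [[1, 0, 0], [0, 1, 0], [0, 0, 1]]

[[1, 0, 0], [0, 1, 0], [0, 0, 1]]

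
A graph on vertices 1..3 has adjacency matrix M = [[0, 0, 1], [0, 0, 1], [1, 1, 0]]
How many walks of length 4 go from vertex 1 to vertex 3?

0

The number of length-4 walks from vertex 1 to vertex 3 is entry (1,3) of M⁴, where M is the adjacency matrix.
M² = [[1, 1, 0], [1, 1, 0], [0, 0, 2]]
M³ = [[0, 0, 2], [0, 0, 2], [2, 2, 0]]
M⁴ = [[2, 2, 0], [2, 2, 0], [0, 0, 4]]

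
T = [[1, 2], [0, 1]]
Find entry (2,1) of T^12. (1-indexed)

T = I + N where N = [[0, 2], [0, 0]] is strictly upper-triangular, so N^2 = 0.
(I + N)^12 = I + 12·N = [[1, 24], [0, 1]].

0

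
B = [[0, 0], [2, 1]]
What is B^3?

[[0, 0], [2, 1]]

B^2 = [[0, 0], [2, 1]]
B^3 = [[0, 0], [2, 1]]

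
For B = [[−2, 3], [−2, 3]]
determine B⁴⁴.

[[−2, 3], [−2, 3]]

B² = B (a projection; rank 1, trace 1), so B⁴⁴ = B.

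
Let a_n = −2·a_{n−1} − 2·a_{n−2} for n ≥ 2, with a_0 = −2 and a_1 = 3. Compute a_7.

With companion matrix B = [[−2, −2], [1, 0]], [a_n, a_{n−1}]ᵀ = B·[a_{n−1}, a_{n−2}]ᵀ, so [a_7, a_6]ᵀ = B^6·[a_1, a_0]ᵀ.
B^6 = [[−8, −16], [8, 8]], giving [a_7, a_6]ᵀ = [[8], [8]].

8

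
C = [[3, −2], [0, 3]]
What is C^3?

[[27, −54], [0, 27]]

C^2 = [[9, −12], [0, 9]]
C^3 = [[27, −54], [0, 27]]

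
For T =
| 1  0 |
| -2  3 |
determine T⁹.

[[1, 0], [-19682, 19683]]

tr T = 4 and det T = 3, so the characteristic polynomial is λ² − (4)λ + (3) with roots 3 and 1.
Eigenvectors give P = [[0, 1], [-1, 1]] with P⁻¹ = [[1, -1], [1, 0]], and T = P·diag(3, 1)·P⁻¹.
Then T⁹ = P·diag(19683, 1)·P⁻¹ = [[0, 1], [-19683, 1]] · [[1, -1], [1, 0]] = [[1, 0], [-19682, 19683]].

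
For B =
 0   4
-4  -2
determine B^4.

B^2 = [[-16, -8], [8, -12]]
B^3 = [[32, -48], [48, 56]]
B^4 = [[192, 224], [-224, 80]]

[[192, 224], [-224, 80]]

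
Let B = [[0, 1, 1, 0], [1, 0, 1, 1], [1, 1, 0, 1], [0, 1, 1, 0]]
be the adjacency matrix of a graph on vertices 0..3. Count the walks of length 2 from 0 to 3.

The number of length-2 walks from vertex 0 to vertex 3 is entry (0,3) of B², where B is the adjacency matrix.
B² = [[2, 1, 1, 2], [1, 3, 2, 1], [1, 2, 3, 1], [2, 1, 1, 2]]

2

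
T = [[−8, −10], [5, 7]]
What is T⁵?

[[−518, −550], [275, 307]]

tr T = −1 and det T = −6, so the characteristic polynomial is λ² − (−1)λ + (−6) with roots 2 and −3.
Eigenvectors give P = [[−1, −2], [1, 1]] with P⁻¹ = [[1, 2], [−1, −1]], and T = P·diag(2, −3)·P⁻¹.
Then T⁵ = P·diag(32, −243)·P⁻¹ = [[−32, 486], [32, −243]] · [[1, 2], [−1, −1]] = [[−518, −550], [275, 307]].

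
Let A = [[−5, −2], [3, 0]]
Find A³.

tr A = −5 and det A = 6, so the characteristic polynomial is λ² − (−5)λ + (6) with roots −3 and −2.
Eigenvectors give P = [[1, 2], [−1, −3]] with P⁻¹ = [[3, 2], [−1, −1]], and A = P·diag(−3, −2)·P⁻¹.
Then A³ = P·diag(−27, −8)·P⁻¹ = [[−27, −16], [27, 24]] · [[3, 2], [−1, −1]] = [[−65, −38], [57, 30]].

[[−65, −38], [57, 30]]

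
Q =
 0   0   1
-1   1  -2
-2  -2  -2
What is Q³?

[[6, 2, 6], [-7, 3, -9], [-14, -10, -10]]

Q² = [[-2, -2, -2], [3, 5, 1], [6, 2, 6]]
Q³ = [[6, 2, 6], [-7, 3, -9], [-14, -10, -10]]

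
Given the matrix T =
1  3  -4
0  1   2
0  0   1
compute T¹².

[[1, 36, 348], [0, 1, 24], [0, 0, 1]]

T = I + N where N = [[0, 3, -4], [0, 0, 2], [0, 0, 0]] is strictly upper-triangular, so N³ = 0.
(I + N)¹² = I + 12·N + 66·N² = [[1, 36, 348], [0, 1, 24], [0, 0, 1]].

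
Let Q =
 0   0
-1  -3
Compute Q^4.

Q^2 = [[0, 0], [3, 9]]
Q^3 = [[0, 0], [-9, -27]]
Q^4 = [[0, 0], [27, 81]]

[[0, 0], [27, 81]]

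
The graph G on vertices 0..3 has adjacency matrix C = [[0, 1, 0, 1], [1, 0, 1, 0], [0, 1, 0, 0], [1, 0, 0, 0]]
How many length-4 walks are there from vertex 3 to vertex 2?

The number of length-4 walks from vertex 3 to vertex 2 is entry (3,2) of C⁴, where C is the adjacency matrix.
C² = [[2, 0, 1, 0], [0, 2, 0, 1], [1, 0, 1, 0], [0, 1, 0, 1]]
C³ = [[0, 3, 0, 2], [3, 0, 2, 0], [0, 2, 0, 1], [2, 0, 1, 0]]
C⁴ = [[5, 0, 3, 0], [0, 5, 0, 3], [3, 0, 2, 0], [0, 3, 0, 2]]

0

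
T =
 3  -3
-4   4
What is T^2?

[[21, -21], [-28, 28]]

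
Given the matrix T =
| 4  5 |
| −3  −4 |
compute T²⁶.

T² = I (check: tr T = 0 and det T = −1), so T²⁶ = I since 26 is even.

[[1, 0], [0, 1]]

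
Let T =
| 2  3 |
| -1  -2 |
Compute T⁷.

T² = I (check: tr T = 0 and det T = -1), so T⁷ = T since 7 is odd.

[[2, 3], [-1, -2]]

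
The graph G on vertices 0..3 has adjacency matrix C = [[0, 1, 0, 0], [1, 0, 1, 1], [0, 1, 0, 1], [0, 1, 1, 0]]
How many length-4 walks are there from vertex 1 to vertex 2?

6

The number of length-4 walks from vertex 1 to vertex 2 is entry (1,2) of C⁴, where C is the adjacency matrix.
C² = [[1, 0, 1, 1], [0, 3, 1, 1], [1, 1, 2, 1], [1, 1, 1, 2]]
C³ = [[0, 3, 1, 1], [3, 2, 4, 4], [1, 4, 2, 3], [1, 4, 3, 2]]
C⁴ = [[3, 2, 4, 4], [2, 11, 6, 6], [4, 6, 7, 6], [4, 6, 6, 7]]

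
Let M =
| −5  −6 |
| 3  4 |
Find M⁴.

tr M = −1 and det M = −2, so the characteristic polynomial is λ² − (−1)λ + (−2) with roots 1 and −2.
Eigenvectors give P = [[−1, 2], [1, −1]] with P⁻¹ = [[1, 2], [1, 1]], and M = P·diag(1, −2)·P⁻¹.
Then M⁴ = P·diag(1, 16)·P⁻¹ = [[−1, 32], [1, −16]] · [[1, 2], [1, 1]] = [[31, 30], [−15, −14]].

[[31, 30], [−15, −14]]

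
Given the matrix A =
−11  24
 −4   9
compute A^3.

[[−83, 168], [−28, 57]]

tr A = −2 and det A = −3, so the characteristic polynomial is λ² − (−2)λ + (−3) with roots −3 and 1.
Eigenvectors give P = [[3, −2], [1, −1]] with P⁻¹ = [[1, −2], [1, −3]], and A = P·diag(−3, 1)·P⁻¹.
Then A^3 = P·diag(−27, 1)·P⁻¹ = [[−81, −2], [−27, −1]] · [[1, −2], [1, −3]] = [[−83, 168], [−28, 57]].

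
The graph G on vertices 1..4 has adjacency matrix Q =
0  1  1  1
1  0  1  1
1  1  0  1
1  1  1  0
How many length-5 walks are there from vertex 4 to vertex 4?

60

The number of length-5 walks from vertex 4 to vertex 4 is entry (4,4) of Q^5, where Q is the adjacency matrix.
Q^2 = [[3, 2, 2, 2], [2, 3, 2, 2], [2, 2, 3, 2], [2, 2, 2, 3]]
Q^3 = [[6, 7, 7, 7], [7, 6, 7, 7], [7, 7, 6, 7], [7, 7, 7, 6]]
Q^4 = [[21, 20, 20, 20], [20, 21, 20, 20], [20, 20, 21, 20], [20, 20, 20, 21]]
Q^5 = [[60, 61, 61, 61], [61, 60, 61, 61], [61, 61, 60, 61], [61, 61, 61, 60]]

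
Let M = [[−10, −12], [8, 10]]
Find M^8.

tr M = 0 and det M = −4, so the characteristic polynomial is λ² − (0)λ + (−4) with roots −2 and 2.
Eigenvectors give P = [[3, −1], [−2, 1]] with P⁻¹ = [[1, 1], [2, 3]], and M = P·diag(−2, 2)·P⁻¹.
Then M^8 = P·diag(256, 256)·P⁻¹ = [[768, −256], [−512, 256]] · [[1, 1], [2, 3]] = [[256, 0], [0, 256]].

[[256, 0], [0, 256]]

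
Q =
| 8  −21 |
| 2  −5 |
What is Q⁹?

[[3578, −10731], [1022, −3065]]

tr Q = 3 and det Q = 2, so the characteristic polynomial is λ² − (3)λ + (2) with roots 1 and 2.
Eigenvectors give P = [[3, 7], [1, 2]] with P⁻¹ = [[−2, 7], [1, −3]], and Q = P·diag(1, 2)·P⁻¹.
Then Q⁹ = P·diag(1, 512)·P⁻¹ = [[3, 3584], [1, 1024]] · [[−2, 7], [1, −3]] = [[3578, −10731], [1022, −3065]].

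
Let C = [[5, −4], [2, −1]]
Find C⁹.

tr C = 4 and det C = 3, so the characteristic polynomial is λ² − (4)λ + (3) with roots 1 and 3.
Eigenvectors give P = [[−1, 2], [−1, 1]] with P⁻¹ = [[1, −2], [1, −1]], and C = P·diag(1, 3)·P⁻¹.
Then C⁹ = P·diag(1, 19683)·P⁻¹ = [[−1, 39366], [−1, 19683]] · [[1, −2], [1, −1]] = [[39365, −39364], [19682, −19681]].

[[39365, −39364], [19682, −19681]]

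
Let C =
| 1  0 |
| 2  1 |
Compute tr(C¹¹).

2

C = I + N where N = [[0, 0], [2, 0]] is strictly lower-triangular, so N² = 0.
(I + N)¹¹ = I + 11·N = [[1, 0], [22, 1]].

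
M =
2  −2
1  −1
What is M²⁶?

M² = M (a projection; rank 1, trace 1), so M²⁶ = M.

[[2, −2], [1, −1]]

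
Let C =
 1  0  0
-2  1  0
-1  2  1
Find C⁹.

[[1, 0, 0], [-18, 1, 0], [-153, 18, 1]]

C = I + N where N = [[0, 0, 0], [-2, 0, 0], [-1, 2, 0]] is strictly lower-triangular, so N³ = 0.
(I + N)⁹ = I + 9·N + 36·N² = [[1, 0, 0], [-18, 1, 0], [-153, 18, 1]].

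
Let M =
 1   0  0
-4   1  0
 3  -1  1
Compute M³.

M = I + N where N = [[0, 0, 0], [-4, 0, 0], [3, -1, 0]] is strictly lower-triangular, so N³ = 0.
(I + N)³ = I + 3·N + 3·N² = [[1, 0, 0], [-12, 1, 0], [21, -3, 1]].

[[1, 0, 0], [-12, 1, 0], [21, -3, 1]]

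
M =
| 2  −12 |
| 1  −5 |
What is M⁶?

tr M = −3 and det M = 2, so the characteristic polynomial is λ² − (−3)λ + (2) with roots −2 and −1.
Eigenvectors give P = [[3, −4], [1, −1]] with P⁻¹ = [[−1, 4], [−1, 3]], and M = P·diag(−2, −1)·P⁻¹.
Then M⁶ = P·diag(64, 1)·P⁻¹ = [[192, −4], [64, −1]] · [[−1, 4], [−1, 3]] = [[−188, 756], [−63, 253]].

[[−188, 756], [−63, 253]]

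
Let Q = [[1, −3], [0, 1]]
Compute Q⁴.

Q = I + N where N = [[0, −3], [0, 0]] is strictly upper-triangular, so N² = 0.
(I + N)⁴ = I + 4·N = [[1, −12], [0, 1]].

[[1, −12], [0, 1]]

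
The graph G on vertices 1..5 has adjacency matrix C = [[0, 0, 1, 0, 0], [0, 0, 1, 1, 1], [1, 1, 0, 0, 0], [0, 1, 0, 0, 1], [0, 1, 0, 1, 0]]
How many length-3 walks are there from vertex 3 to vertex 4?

1

The number of length-3 walks from vertex 3 to vertex 4 is entry (3,4) of C³, where C is the adjacency matrix.
C² = [[1, 1, 0, 0, 0], [1, 3, 0, 1, 1], [0, 0, 2, 1, 1], [0, 1, 1, 2, 1], [0, 1, 1, 1, 2]]
C³ = [[0, 0, 2, 1, 1], [0, 2, 4, 4, 4], [2, 4, 0, 1, 1], [1, 4, 1, 2, 3], [1, 4, 1, 3, 2]]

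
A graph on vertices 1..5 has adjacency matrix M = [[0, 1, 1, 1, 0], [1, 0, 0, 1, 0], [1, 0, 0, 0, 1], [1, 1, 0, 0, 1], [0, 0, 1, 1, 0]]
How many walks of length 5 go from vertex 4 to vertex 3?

The number of length-5 walks from vertex 4 to vertex 3 is entry (4,3) of M⁵, where M is the adjacency matrix.
M² = [[3, 1, 0, 1, 2], [1, 2, 1, 1, 1], [0, 1, 2, 2, 0], [1, 1, 2, 3, 0], [2, 1, 0, 0, 2]]
M³ = [[2, 4, 5, 6, 1], [4, 2, 2, 4, 2], [5, 2, 0, 1, 4], [6, 4, 1, 2, 5], [1, 2, 4, 5, 0]]
M⁴ = [[15, 8, 3, 7, 11], [8, 8, 6, 8, 6], [3, 6, 9, 11, 1], [7, 8, 11, 15, 3], [11, 6, 1, 3, 9]]
M⁵ = [[18, 22, 26, 34, 10], [22, 16, 14, 22, 14], [26, 14, 4, 10, 20], [34, 22, 10, 18, 26], [10, 14, 20, 26, 4]]

10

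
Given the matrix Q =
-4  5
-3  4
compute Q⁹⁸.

[[1, 0], [0, 1]]

Q² = I (check: tr Q = 0 and det Q = -1), so Q⁹⁸ = I since 98 is even.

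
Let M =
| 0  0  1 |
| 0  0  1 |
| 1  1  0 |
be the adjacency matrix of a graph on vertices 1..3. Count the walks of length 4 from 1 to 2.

2

The number of length-4 walks from vertex 1 to vertex 2 is entry (1,2) of M⁴, where M is the adjacency matrix.
M² = [[1, 1, 0], [1, 1, 0], [0, 0, 2]]
M³ = [[0, 0, 2], [0, 0, 2], [2, 2, 0]]
M⁴ = [[2, 2, 0], [2, 2, 0], [0, 0, 4]]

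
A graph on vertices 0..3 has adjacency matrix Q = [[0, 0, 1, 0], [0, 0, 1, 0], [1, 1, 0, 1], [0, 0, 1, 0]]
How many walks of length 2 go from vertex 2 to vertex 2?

The number of length-2 walks from vertex 2 to vertex 2 is entry (2,2) of Q^2, where Q is the adjacency matrix.
Q^2 = [[1, 1, 0, 1], [1, 1, 0, 1], [0, 0, 3, 0], [1, 1, 0, 1]]

3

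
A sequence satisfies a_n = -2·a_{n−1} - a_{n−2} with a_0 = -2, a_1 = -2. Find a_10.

38

With companion matrix T = [[-2, -1], [1, 0]], [a_n, a_{n−1}]ᵀ = T·[a_{n−1}, a_{n−2}]ᵀ, so [a_10, a_9]ᵀ = T^9·[a_1, a_0]ᵀ.
T^9 = [[-10, -9], [9, 8]], giving [a_10, a_9]ᵀ = [[38], [-34]].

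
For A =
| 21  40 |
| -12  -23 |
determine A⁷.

tr A = -2 and det A = -3, so the characteristic polynomial is λ² − (-2)λ + (-3) with roots -3 and 1.
Eigenvectors give P = [[-5, -2], [3, 1]] with P⁻¹ = [[1, 2], [-3, -5]], and A = P·diag(-3, 1)·P⁻¹.
Then A⁷ = P·diag(-2187, 1)·P⁻¹ = [[10935, -2], [-6561, 1]] · [[1, 2], [-3, -5]] = [[10941, 21880], [-6564, -13127]].

[[10941, 21880], [-6564, -13127]]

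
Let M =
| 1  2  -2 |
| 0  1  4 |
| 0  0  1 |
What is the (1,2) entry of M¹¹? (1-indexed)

M = I + N where N = [[0, 2, -2], [0, 0, 4], [0, 0, 0]] is strictly upper-triangular, so N³ = 0.
(I + N)¹¹ = I + 11·N + 55·N² = [[1, 22, 418], [0, 1, 44], [0, 0, 1]].

22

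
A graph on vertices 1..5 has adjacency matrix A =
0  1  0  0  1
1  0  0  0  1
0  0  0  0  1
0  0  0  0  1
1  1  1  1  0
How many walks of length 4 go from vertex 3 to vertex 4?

The number of length-4 walks from vertex 3 to vertex 4 is entry (3,4) of A^4, where A is the adjacency matrix.
A^2 = [[2, 1, 1, 1, 1], [1, 2, 1, 1, 1], [1, 1, 1, 1, 0], [1, 1, 1, 1, 0], [1, 1, 0, 0, 4]]
A^3 = [[2, 3, 1, 1, 5], [3, 2, 1, 1, 5], [1, 1, 0, 0, 4], [1, 1, 0, 0, 4], [5, 5, 4, 4, 2]]
A^4 = [[8, 7, 5, 5, 7], [7, 8, 5, 5, 7], [5, 5, 4, 4, 2], [5, 5, 4, 4, 2], [7, 7, 2, 2, 18]]

4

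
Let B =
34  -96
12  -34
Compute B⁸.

[[256, 0], [0, 256]]

tr B = 0 and det B = -4, so the characteristic polynomial is λ² − (0)λ + (-4) with roots -2 and 2.
Eigenvectors give P = [[8, -3], [3, -1]] with P⁻¹ = [[-1, 3], [-3, 8]], and B = P·diag(-2, 2)·P⁻¹.
Then B⁸ = P·diag(256, 256)·P⁻¹ = [[2048, -768], [768, -256]] · [[-1, 3], [-3, 8]] = [[256, 0], [0, 256]].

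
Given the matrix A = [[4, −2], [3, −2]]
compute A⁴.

[[76, −32], [48, −20]]

A² = [[10, −4], [6, −2]]
A³ = [[28, −12], [18, −8]]
A⁴ = [[76, −32], [48, −20]]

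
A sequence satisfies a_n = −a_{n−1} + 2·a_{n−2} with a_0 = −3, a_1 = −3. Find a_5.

With companion matrix Q = [[−1, 2], [1, 0]], [a_n, a_{n−1}]ᵀ = Q·[a_{n−1}, a_{n−2}]ᵀ, so [a_5, a_4]ᵀ = Q⁴·[a_1, a_0]ᵀ.
Q⁴ = [[11, −10], [−5, 6]], giving [a_5, a_4]ᵀ = [[−3], [−3]].

−3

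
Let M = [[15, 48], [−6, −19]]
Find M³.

tr M = −4 and det M = 3, so the characteristic polynomial is λ² − (−4)λ + (3) with roots −3 and −1.
Eigenvectors give P = [[−8, −3], [3, 1]] with P⁻¹ = [[1, 3], [−3, −8]], and M = P·diag(−3, −1)·P⁻¹.
Then M³ = P·diag(−27, −1)·P⁻¹ = [[216, 3], [−81, −1]] · [[1, 3], [−3, −8]] = [[207, 624], [−78, −235]].

[[207, 624], [−78, −235]]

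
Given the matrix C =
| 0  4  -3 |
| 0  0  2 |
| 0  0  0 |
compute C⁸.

[[0, 0, 0], [0, 0, 0], [0, 0, 0]]

C is strictly triangular, hence nilpotent: C³ = 0, so C⁸ = 0.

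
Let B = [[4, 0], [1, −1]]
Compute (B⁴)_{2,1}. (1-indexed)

51

B² = [[16, 0], [3, 1]]
B³ = [[64, 0], [13, −1]]
B⁴ = [[256, 0], [51, 1]]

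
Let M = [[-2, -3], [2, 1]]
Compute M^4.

M^2 = [[-2, 3], [-2, -5]]
M^3 = [[10, 9], [-6, 1]]
M^4 = [[-2, -21], [14, 19]]

[[-2, -21], [14, 19]]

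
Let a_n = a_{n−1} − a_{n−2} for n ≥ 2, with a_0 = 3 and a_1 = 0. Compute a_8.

−3

With companion matrix A = [[1, −1], [1, 0]], [a_n, a_{n−1}]ᵀ = A·[a_{n−1}, a_{n−2}]ᵀ, so [a_8, a_7]ᵀ = A^7·[a_1, a_0]ᵀ.
A^7 = [[1, −1], [1, 0]], giving [a_8, a_7]ᵀ = [[−3], [0]].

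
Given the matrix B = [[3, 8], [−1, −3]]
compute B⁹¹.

[[3, 8], [−1, −3]]

B² = I (check: tr B = 0 and det B = −1), so B⁹¹ = B since 91 is odd.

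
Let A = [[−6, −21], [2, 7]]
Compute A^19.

A² = A (a projection; rank 1, trace 1), so A^19 = A.

[[−6, −21], [2, 7]]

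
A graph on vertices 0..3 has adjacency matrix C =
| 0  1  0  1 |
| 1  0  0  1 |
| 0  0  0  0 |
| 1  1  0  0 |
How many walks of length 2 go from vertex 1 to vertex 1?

The number of length-2 walks from vertex 1 to vertex 1 is entry (1,1) of C^2, where C is the adjacency matrix.
C^2 = [[2, 1, 0, 1], [1, 2, 0, 1], [0, 0, 0, 0], [1, 1, 0, 2]]

2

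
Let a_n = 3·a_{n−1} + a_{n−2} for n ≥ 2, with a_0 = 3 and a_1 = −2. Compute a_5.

With companion matrix A = [[3, 1], [1, 0]], [a_n, a_{n−1}]ᵀ = A·[a_{n−1}, a_{n−2}]ᵀ, so [a_5, a_4]ᵀ = A^4·[a_1, a_0]ᵀ.
A^4 = [[109, 33], [33, 10]], giving [a_5, a_4]ᵀ = [[−119], [−36]].

−119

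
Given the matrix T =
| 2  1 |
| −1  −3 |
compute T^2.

[[3, −1], [1, 8]]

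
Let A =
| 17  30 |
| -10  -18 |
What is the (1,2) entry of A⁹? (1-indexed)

121170

tr A = -1 and det A = -6, so the characteristic polynomial is λ² − (-1)λ + (-6) with roots -3 and 2.
Eigenvectors give P = [[-3, 2], [2, -1]] with P⁻¹ = [[1, 2], [2, 3]], and A = P·diag(-3, 2)·P⁻¹.
Then A⁹ = P·diag(-19683, 512)·P⁻¹ = [[59049, 1024], [-39366, -512]] · [[1, 2], [2, 3]] = [[61097, 121170], [-40390, -80268]].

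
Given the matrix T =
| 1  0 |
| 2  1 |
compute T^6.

T = I + N where N = [[0, 0], [2, 0]] is strictly lower-triangular, so N^2 = 0.
(I + N)^6 = I + 6·N = [[1, 0], [12, 1]].

[[1, 0], [12, 1]]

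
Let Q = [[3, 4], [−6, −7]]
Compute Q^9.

tr Q = −4 and det Q = 3, so the characteristic polynomial is λ² − (−4)λ + (3) with roots −3 and −1.
Eigenvectors give P = [[−2, −1], [3, 1]] with P⁻¹ = [[1, 1], [−3, −2]], and Q = P·diag(−3, −1)·P⁻¹.
Then Q^9 = P·diag(−19683, −1)·P⁻¹ = [[39366, 1], [−59049, −1]] · [[1, 1], [−3, −2]] = [[39363, 39364], [−59046, −59047]].

[[39363, 39364], [−59046, −59047]]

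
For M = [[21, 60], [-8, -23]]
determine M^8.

tr M = -2 and det M = -3, so the characteristic polynomial is λ² − (-2)λ + (-3) with roots -3 and 1.
Eigenvectors give P = [[-5, 3], [2, -1]] with P⁻¹ = [[1, 3], [2, 5]], and M = P·diag(-3, 1)·P⁻¹.
Then M^8 = P·diag(6561, 1)·P⁻¹ = [[-32805, 3], [13122, -1]] · [[1, 3], [2, 5]] = [[-32799, -98400], [13120, 39361]].

[[-32799, -98400], [13120, 39361]]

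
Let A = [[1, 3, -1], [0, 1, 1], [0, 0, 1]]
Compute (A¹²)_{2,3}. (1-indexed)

A = I + N where N = [[0, 3, -1], [0, 0, 1], [0, 0, 0]] is strictly upper-triangular, so N³ = 0.
(I + N)¹² = I + 12·N + 66·N² = [[1, 36, 186], [0, 1, 12], [0, 0, 1]].

12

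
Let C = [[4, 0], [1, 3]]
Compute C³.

[[64, 0], [37, 27]]

C² = [[16, 0], [7, 9]]
C³ = [[64, 0], [37, 27]]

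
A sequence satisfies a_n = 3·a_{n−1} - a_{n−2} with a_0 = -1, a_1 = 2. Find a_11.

42187

With companion matrix B = [[3, -1], [1, 0]], [a_n, a_{n−1}]ᵀ = B·[a_{n−1}, a_{n−2}]ᵀ, so [a_11, a_10]ᵀ = B¹⁰·[a_1, a_0]ᵀ.
B¹⁰ = [[17711, -6765], [6765, -2584]], giving [a_11, a_10]ᵀ = [[42187], [16114]].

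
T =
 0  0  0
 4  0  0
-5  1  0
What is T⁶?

[[0, 0, 0], [0, 0, 0], [0, 0, 0]]

T is strictly triangular, hence nilpotent: T³ = 0, so T⁶ = 0.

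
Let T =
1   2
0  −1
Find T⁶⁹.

[[1, 2], [0, −1]]

T² = I (check: tr T = 0 and det T = −1), so T⁶⁹ = T since 69 is odd.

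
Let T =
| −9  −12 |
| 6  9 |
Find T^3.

tr T = 0 and det T = −9, so the characteristic polynomial is λ² − (0)λ + (−9) with roots −3 and 3.
Eigenvectors give P = [[2, 1], [−1, −1]] with P⁻¹ = [[1, 1], [−1, −2]], and T = P·diag(−3, 3)·P⁻¹.
Then T^3 = P·diag(−27, 27)·P⁻¹ = [[−54, 27], [27, −27]] · [[1, 1], [−1, −2]] = [[−81, −108], [54, 81]].

[[−81, −108], [54, 81]]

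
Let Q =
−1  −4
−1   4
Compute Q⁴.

[[61, −300], [−75, 436]]

Q² = [[5, −12], [−3, 20]]
Q³ = [[7, −68], [−17, 92]]
Q⁴ = [[61, −300], [−75, 436]]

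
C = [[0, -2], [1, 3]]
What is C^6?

tr C = 3 and det C = 2, so the characteristic polynomial is λ² − (3)λ + (2) with roots 2 and 1.
Eigenvectors give P = [[-1, 2], [1, -1]] with P⁻¹ = [[1, 2], [1, 1]], and C = P·diag(2, 1)·P⁻¹.
Then C^6 = P·diag(64, 1)·P⁻¹ = [[-64, 2], [64, -1]] · [[1, 2], [1, 1]] = [[-62, -126], [63, 127]].

[[-62, -126], [63, 127]]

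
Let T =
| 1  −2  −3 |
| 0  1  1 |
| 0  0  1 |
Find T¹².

[[1, −24, −168], [0, 1, 12], [0, 0, 1]]

T = I + N where N = [[0, −2, −3], [0, 0, 1], [0, 0, 0]] is strictly upper-triangular, so N³ = 0.
(I + N)¹² = I + 12·N + 66·N² = [[1, −24, −168], [0, 1, 12], [0, 0, 1]].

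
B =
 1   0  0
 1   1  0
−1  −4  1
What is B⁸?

[[1, 0, 0], [8, 1, 0], [−120, −32, 1]]

B = I + N where N = [[0, 0, 0], [1, 0, 0], [−1, −4, 0]] is strictly lower-triangular, so N³ = 0.
(I + N)⁸ = I + 8·N + 28·N² = [[1, 0, 0], [8, 1, 0], [−120, −32, 1]].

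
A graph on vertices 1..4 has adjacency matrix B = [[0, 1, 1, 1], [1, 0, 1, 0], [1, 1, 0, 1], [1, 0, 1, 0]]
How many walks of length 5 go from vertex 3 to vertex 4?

The number of length-5 walks from vertex 3 to vertex 4 is entry (3,4) of B^5, where B is the adjacency matrix.
B^2 = [[3, 1, 2, 1], [1, 2, 1, 2], [2, 1, 3, 1], [1, 2, 1, 2]]
B^3 = [[4, 5, 5, 5], [5, 2, 5, 2], [5, 5, 4, 5], [5, 2, 5, 2]]
B^4 = [[15, 9, 14, 9], [9, 10, 9, 10], [14, 9, 15, 9], [9, 10, 9, 10]]
B^5 = [[32, 29, 33, 29], [29, 18, 29, 18], [33, 29, 32, 29], [29, 18, 29, 18]]

29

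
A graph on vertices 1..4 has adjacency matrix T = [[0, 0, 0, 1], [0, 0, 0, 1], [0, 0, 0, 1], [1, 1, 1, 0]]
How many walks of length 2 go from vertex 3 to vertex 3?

The number of length-2 walks from vertex 3 to vertex 3 is entry (3,3) of T^2, where T is the adjacency matrix.
T^2 = [[1, 1, 1, 0], [1, 1, 1, 0], [1, 1, 1, 0], [0, 0, 0, 3]]

1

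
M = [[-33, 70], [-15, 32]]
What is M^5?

tr M = -1 and det M = -6, so the characteristic polynomial is λ² − (-1)λ + (-6) with roots -3 and 2.
Eigenvectors give P = [[7, 2], [3, 1]] with P⁻¹ = [[1, -2], [-3, 7]], and M = P·diag(-3, 2)·P⁻¹.
Then M^5 = P·diag(-243, 32)·P⁻¹ = [[-1701, 64], [-729, 32]] · [[1, -2], [-3, 7]] = [[-1893, 3850], [-825, 1682]].

[[-1893, 3850], [-825, 1682]]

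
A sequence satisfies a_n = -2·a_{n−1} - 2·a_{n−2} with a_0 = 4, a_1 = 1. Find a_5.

-4

With companion matrix A = [[-2, -2], [1, 0]], [a_n, a_{n−1}]ᵀ = A·[a_{n−1}, a_{n−2}]ᵀ, so [a_5, a_4]ᵀ = A⁴·[a_1, a_0]ᵀ.
A⁴ = [[-4, 0], [0, -4]], giving [a_5, a_4]ᵀ = [[-4], [-16]].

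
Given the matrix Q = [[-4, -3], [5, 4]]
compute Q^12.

Q² = I (check: tr Q = 0 and det Q = -1), so Q^12 = I since 12 is even.

[[1, 0], [0, 1]]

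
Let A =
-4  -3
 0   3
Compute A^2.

[[16, 3], [0, 9]]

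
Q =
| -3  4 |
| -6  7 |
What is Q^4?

tr Q = 4 and det Q = 3, so the characteristic polynomial is λ² − (4)λ + (3) with roots 3 and 1.
Eigenvectors give P = [[-2, 1], [-3, 1]] with P⁻¹ = [[1, -1], [3, -2]], and Q = P·diag(3, 1)·P⁻¹.
Then Q^4 = P·diag(81, 1)·P⁻¹ = [[-162, 1], [-243, 1]] · [[1, -1], [3, -2]] = [[-159, 160], [-240, 241]].

[[-159, 160], [-240, 241]]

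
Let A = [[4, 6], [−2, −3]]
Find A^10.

A² = A (a projection; rank 1, trace 1), so A^10 = A.

[[4, 6], [−2, −3]]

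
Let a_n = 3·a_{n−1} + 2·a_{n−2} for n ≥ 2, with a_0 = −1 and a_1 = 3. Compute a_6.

With companion matrix T = [[3, 2], [1, 0]], [a_n, a_{n−1}]ᵀ = T·[a_{n−1}, a_{n−2}]ᵀ, so [a_6, a_5]ᵀ = T⁵·[a_1, a_0]ᵀ.
T⁵ = [[495, 278], [139, 78]], giving [a_6, a_5]ᵀ = [[1207], [339]].

1207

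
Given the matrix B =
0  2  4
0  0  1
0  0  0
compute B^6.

[[0, 0, 0], [0, 0, 0], [0, 0, 0]]

B is strictly triangular, hence nilpotent: B^3 = 0, so B^6 = 0.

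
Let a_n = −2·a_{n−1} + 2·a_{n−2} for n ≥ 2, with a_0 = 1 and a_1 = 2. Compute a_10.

With companion matrix B = [[−2, 2], [1, 0]], [a_n, a_{n−1}]ᵀ = B·[a_{n−1}, a_{n−2}]ᵀ, so [a_10, a_9]ᵀ = B⁹·[a_1, a_0]ᵀ.
B⁹ = [[−6688, 4896], [2448, −1792]], giving [a_10, a_9]ᵀ = [[−8480], [3104]].

−8480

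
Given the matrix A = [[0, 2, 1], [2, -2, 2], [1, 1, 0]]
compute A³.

[[-2, 20, -1], [18, -26, 18], [3, 7, 2]]

A² = [[5, -3, 4], [-2, 10, -2], [2, 0, 3]]
A³ = [[-2, 20, -1], [18, -26, 18], [3, 7, 2]]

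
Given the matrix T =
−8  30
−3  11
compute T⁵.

tr T = 3 and det T = 2, so the characteristic polynomial is λ² − (3)λ + (2) with roots 1 and 2.
Eigenvectors give P = [[10, 3], [3, 1]] with P⁻¹ = [[1, −3], [−3, 10]], and T = P·diag(1, 2)·P⁻¹.
Then T⁵ = P·diag(1, 32)·P⁻¹ = [[10, 96], [3, 32]] · [[1, −3], [−3, 10]] = [[−278, 930], [−93, 311]].

[[−278, 930], [−93, 311]]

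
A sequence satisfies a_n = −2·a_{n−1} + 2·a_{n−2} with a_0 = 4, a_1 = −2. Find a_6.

With companion matrix Q = [[−2, 2], [1, 0]], [a_n, a_{n−1}]ᵀ = Q·[a_{n−1}, a_{n−2}]ᵀ, so [a_6, a_5]ᵀ = Q⁵·[a_1, a_0]ᵀ.
Q⁵ = [[−120, 88], [44, −32]], giving [a_6, a_5]ᵀ = [[592], [−216]].

592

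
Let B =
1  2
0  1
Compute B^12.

B = I + N where N = [[0, 2], [0, 0]] is strictly upper-triangular, so N^2 = 0.
(I + N)^12 = I + 12·N = [[1, 24], [0, 1]].

[[1, 24], [0, 1]]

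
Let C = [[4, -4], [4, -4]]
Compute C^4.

[[0, 0], [0, 0]]

C^2 = [[0, 0], [0, 0]]
C^3 = [[0, 0], [0, 0]]
C^4 = [[0, 0], [0, 0]]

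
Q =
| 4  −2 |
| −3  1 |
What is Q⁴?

Q² = [[22, −10], [−15, 7]]
Q³ = [[118, −54], [−81, 37]]
Q⁴ = [[634, −290], [−435, 199]]

[[634, −290], [−435, 199]]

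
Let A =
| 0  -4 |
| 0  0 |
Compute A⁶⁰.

[[0, 0], [0, 0]]

A is strictly triangular, hence nilpotent: A² = 0, so A⁶⁰ = 0.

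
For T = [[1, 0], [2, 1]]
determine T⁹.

[[1, 0], [18, 1]]

T = I + N where N = [[0, 0], [2, 0]] is strictly lower-triangular, so N² = 0.
(I + N)⁹ = I + 9·N = [[1, 0], [18, 1]].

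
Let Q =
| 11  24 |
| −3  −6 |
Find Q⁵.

tr Q = 5 and det Q = 6, so the characteristic polynomial is λ² − (5)λ + (6) with roots 2 and 3.
Eigenvectors give P = [[8, 3], [−3, −1]] with P⁻¹ = [[−1, −3], [3, 8]], and Q = P·diag(2, 3)·P⁻¹.
Then Q⁵ = P·diag(32, 243)·P⁻¹ = [[256, 729], [−96, −243]] · [[−1, −3], [3, 8]] = [[1931, 5064], [−633, −1656]].

[[1931, 5064], [−633, −1656]]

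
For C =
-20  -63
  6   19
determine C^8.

tr C = -1 and det C = -2, so the characteristic polynomial is λ² − (-1)λ + (-2) with roots -2 and 1.
Eigenvectors give P = [[7, 3], [-2, -1]] with P⁻¹ = [[1, 3], [-2, -7]], and C = P·diag(-2, 1)·P⁻¹.
Then C^8 = P·diag(256, 1)·P⁻¹ = [[1792, 3], [-512, -1]] · [[1, 3], [-2, -7]] = [[1786, 5355], [-510, -1529]].

[[1786, 5355], [-510, -1529]]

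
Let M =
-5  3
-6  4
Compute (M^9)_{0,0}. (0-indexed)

-1025

tr M = -1 and det M = -2, so the characteristic polynomial is λ² − (-1)λ + (-2) with roots -2 and 1.
Eigenvectors give P = [[1, 1], [1, 2]] with P⁻¹ = [[2, -1], [-1, 1]], and M = P·diag(-2, 1)·P⁻¹.
Then M^9 = P·diag(-512, 1)·P⁻¹ = [[-512, 1], [-512, 2]] · [[2, -1], [-1, 1]] = [[-1025, 513], [-1026, 514]].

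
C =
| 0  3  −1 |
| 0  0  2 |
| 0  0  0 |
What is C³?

C is strictly triangular, hence nilpotent: C³ = 0, so C³ = 0.

[[0, 0, 0], [0, 0, 0], [0, 0, 0]]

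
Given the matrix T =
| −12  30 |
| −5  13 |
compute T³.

[[−78, 210], [−35, 97]]

tr T = 1 and det T = −6, so the characteristic polynomial is λ² − (1)λ + (−6) with roots 3 and −2.
Eigenvectors give P = [[2, 3], [1, 1]] with P⁻¹ = [[−1, 3], [1, −2]], and T = P·diag(3, −2)·P⁻¹.
Then T³ = P·diag(27, −8)·P⁻¹ = [[54, −24], [27, −8]] · [[−1, 3], [1, −2]] = [[−78, 210], [−35, 97]].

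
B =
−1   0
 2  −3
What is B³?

[[−1, 0], [26, −27]]

tr B = −4 and det B = 3, so the characteristic polynomial is λ² − (−4)λ + (3) with roots −1 and −3.
Eigenvectors give P = [[−1, 0], [−1, −1]] with P⁻¹ = [[−1, 0], [1, −1]], and B = P·diag(−1, −3)·P⁻¹.
Then B³ = P·diag(−1, −27)·P⁻¹ = [[1, 0], [1, 27]] · [[−1, 0], [1, −1]] = [[−1, 0], [26, −27]].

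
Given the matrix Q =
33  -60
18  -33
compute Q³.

tr Q = 0 and det Q = -9, so the characteristic polynomial is λ² − (0)λ + (-9) with roots 3 and -3.
Eigenvectors give P = [[2, -5], [1, -3]] with P⁻¹ = [[3, -5], [1, -2]], and Q = P·diag(3, -3)·P⁻¹.
Then Q³ = P·diag(27, -27)·P⁻¹ = [[54, 135], [27, 81]] · [[3, -5], [1, -2]] = [[297, -540], [162, -297]].

[[297, -540], [162, -297]]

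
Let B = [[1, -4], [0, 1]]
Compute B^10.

B = I + N where N = [[0, -4], [0, 0]] is strictly upper-triangular, so N^2 = 0.
(I + N)^10 = I + 10·N = [[1, -40], [0, 1]].

[[1, -40], [0, 1]]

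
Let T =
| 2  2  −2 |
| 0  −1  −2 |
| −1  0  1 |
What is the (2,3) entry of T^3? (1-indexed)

T^2 = [[6, 2, −10], [2, 1, 0], [−3, −2, 3]]
T^3 = [[22, 10, −26], [4, 3, −6], [−9, −4, 13]]

−6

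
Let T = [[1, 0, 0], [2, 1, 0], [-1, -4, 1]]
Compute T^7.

T = I + N where N = [[0, 0, 0], [2, 0, 0], [-1, -4, 0]] is strictly lower-triangular, so N^3 = 0.
(I + N)^7 = I + 7·N + 21·N^2 = [[1, 0, 0], [14, 1, 0], [-175, -28, 1]].

[[1, 0, 0], [14, 1, 0], [-175, -28, 1]]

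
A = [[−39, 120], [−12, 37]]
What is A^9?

[[−196839, 590520], [−59052, 177157]]

tr A = −2 and det A = −3, so the characteristic polynomial is λ² − (−2)λ + (−3) with roots 1 and −3.
Eigenvectors give P = [[3, −10], [1, −3]] with P⁻¹ = [[−3, 10], [−1, 3]], and A = P·diag(1, −3)·P⁻¹.
Then A^9 = P·diag(1, −19683)·P⁻¹ = [[3, 196830], [1, 59049]] · [[−3, 10], [−1, 3]] = [[−196839, 590520], [−59052, 177157]].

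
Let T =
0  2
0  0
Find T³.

T is strictly triangular, hence nilpotent: T² = 0, so T³ = 0.

[[0, 0], [0, 0]]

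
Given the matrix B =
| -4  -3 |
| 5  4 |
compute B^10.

B² = I (check: tr B = 0 and det B = -1), so B^10 = I since 10 is even.

[[1, 0], [0, 1]]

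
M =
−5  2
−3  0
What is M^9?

[[−58025, 38342], [−57513, 37830]]

tr M = −5 and det M = 6, so the characteristic polynomial is λ² − (−5)λ + (6) with roots −3 and −2.
Eigenvectors give P = [[−1, −2], [−1, −3]] with P⁻¹ = [[−3, 2], [1, −1]], and M = P·diag(−3, −2)·P⁻¹.
Then M^9 = P·diag(−19683, −512)·P⁻¹ = [[19683, 1024], [19683, 1536]] · [[−3, 2], [1, −1]] = [[−58025, 38342], [−57513, 37830]].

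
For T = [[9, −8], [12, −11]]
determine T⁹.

tr T = −2 and det T = −3, so the characteristic polynomial is λ² − (−2)λ + (−3) with roots −3 and 1.
Eigenvectors give P = [[−2, 1], [−3, 1]] with P⁻¹ = [[1, −1], [3, −2]], and T = P·diag(−3, 1)·P⁻¹.
Then T⁹ = P·diag(−19683, 1)·P⁻¹ = [[39366, 1], [59049, 1]] · [[1, −1], [3, −2]] = [[39369, −39368], [59052, −59051]].

[[39369, −39368], [59052, −59051]]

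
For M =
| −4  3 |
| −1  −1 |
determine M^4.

M^2 = [[13, −15], [5, −2]]
M^3 = [[−37, 54], [−18, 17]]
M^4 = [[94, −165], [55, −71]]

[[94, −165], [55, −71]]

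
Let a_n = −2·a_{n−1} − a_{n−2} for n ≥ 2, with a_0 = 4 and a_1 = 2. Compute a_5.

With companion matrix B = [[−2, −1], [1, 0]], [a_n, a_{n−1}]ᵀ = B·[a_{n−1}, a_{n−2}]ᵀ, so [a_5, a_4]ᵀ = B⁴·[a_1, a_0]ᵀ.
B⁴ = [[5, 4], [−4, −3]], giving [a_5, a_4]ᵀ = [[26], [−20]].

26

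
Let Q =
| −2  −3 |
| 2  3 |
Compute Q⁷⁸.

Q² = Q (a projection; rank 1, trace 1), so Q⁷⁸ = Q.

[[−2, −3], [2, 3]]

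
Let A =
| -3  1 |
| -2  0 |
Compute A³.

[[-15, 7], [-14, 6]]

tr A = -3 and det A = 2, so the characteristic polynomial is λ² − (-3)λ + (2) with roots -1 and -2.
Eigenvectors give P = [[-1, 1], [-2, 1]] with P⁻¹ = [[1, -1], [2, -1]], and A = P·diag(-1, -2)·P⁻¹.
Then A³ = P·diag(-1, -8)·P⁻¹ = [[1, -8], [2, -8]] · [[1, -1], [2, -1]] = [[-15, 7], [-14, 6]].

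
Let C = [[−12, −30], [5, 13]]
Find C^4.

[[−114, −390], [65, 211]]

tr C = 1 and det C = −6, so the characteristic polynomial is λ² − (1)λ + (−6) with roots 3 and −2.
Eigenvectors give P = [[−2, 3], [1, −1]] with P⁻¹ = [[1, 3], [1, 2]], and C = P·diag(3, −2)·P⁻¹.
Then C^4 = P·diag(81, 16)·P⁻¹ = [[−162, 48], [81, −16]] · [[1, 3], [1, 2]] = [[−114, −390], [65, 211]].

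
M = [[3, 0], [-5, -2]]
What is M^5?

[[243, 0], [-275, -32]]

tr M = 1 and det M = -6, so the characteristic polynomial is λ² − (1)λ + (-6) with roots -2 and 3.
Eigenvectors give P = [[0, -1], [-1, 1]] with P⁻¹ = [[-1, -1], [-1, 0]], and M = P·diag(-2, 3)·P⁻¹.
Then M^5 = P·diag(-32, 243)·P⁻¹ = [[0, -243], [32, 243]] · [[-1, -1], [-1, 0]] = [[243, 0], [-275, -32]].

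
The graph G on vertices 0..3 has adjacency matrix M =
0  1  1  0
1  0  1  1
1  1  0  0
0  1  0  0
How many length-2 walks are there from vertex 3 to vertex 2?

The number of length-2 walks from vertex 3 to vertex 2 is entry (3,2) of M², where M is the adjacency matrix.
M² = [[2, 1, 1, 1], [1, 3, 1, 0], [1, 1, 2, 1], [1, 0, 1, 1]]

1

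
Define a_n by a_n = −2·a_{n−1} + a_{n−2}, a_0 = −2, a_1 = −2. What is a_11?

−6726

With companion matrix Q = [[−2, 1], [1, 0]], [a_n, a_{n−1}]ᵀ = Q·[a_{n−1}, a_{n−2}]ᵀ, so [a_11, a_10]ᵀ = Q¹⁰·[a_1, a_0]ᵀ.
Q¹⁰ = [[5741, −2378], [−2378, 985]], giving [a_11, a_10]ᵀ = [[−6726], [2786]].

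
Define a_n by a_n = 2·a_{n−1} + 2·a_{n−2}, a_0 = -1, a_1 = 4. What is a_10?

21856

With companion matrix T = [[2, 2], [1, 0]], [a_n, a_{n−1}]ᵀ = T·[a_{n−1}, a_{n−2}]ᵀ, so [a_10, a_9]ᵀ = T^9·[a_1, a_0]ᵀ.
T^9 = [[6688, 4896], [2448, 1792]], giving [a_10, a_9]ᵀ = [[21856], [8000]].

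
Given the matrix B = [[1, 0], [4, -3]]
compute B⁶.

tr B = -2 and det B = -3, so the characteristic polynomial is λ² − (-2)λ + (-3) with roots 1 and -3.
Eigenvectors give P = [[-1, 0], [-1, -1]] with P⁻¹ = [[-1, 0], [1, -1]], and B = P·diag(1, -3)·P⁻¹.
Then B⁶ = P·diag(1, 729)·P⁻¹ = [[-1, 0], [-1, -729]] · [[-1, 0], [1, -1]] = [[1, 0], [-728, 729]].

[[1, 0], [-728, 729]]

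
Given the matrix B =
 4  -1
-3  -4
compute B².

[[19, 0], [0, 19]]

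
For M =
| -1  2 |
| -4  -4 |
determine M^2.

[[-7, -10], [20, 8]]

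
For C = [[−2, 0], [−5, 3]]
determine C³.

tr C = 1 and det C = −6, so the characteristic polynomial is λ² − (1)λ + (−6) with roots 3 and −2.
Eigenvectors give P = [[0, 1], [−1, 1]] with P⁻¹ = [[1, −1], [1, 0]], and C = P·diag(3, −2)·P⁻¹.
Then C³ = P·diag(27, −8)·P⁻¹ = [[0, −8], [−27, −8]] · [[1, −1], [1, 0]] = [[−8, 0], [−35, 27]].

[[−8, 0], [−35, 27]]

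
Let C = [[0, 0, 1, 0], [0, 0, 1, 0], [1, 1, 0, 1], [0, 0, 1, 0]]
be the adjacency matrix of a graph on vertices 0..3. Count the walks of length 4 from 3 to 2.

The number of length-4 walks from vertex 3 to vertex 2 is entry (3,2) of C⁴, where C is the adjacency matrix.
C² = [[1, 1, 0, 1], [1, 1, 0, 1], [0, 0, 3, 0], [1, 1, 0, 1]]
C³ = [[0, 0, 3, 0], [0, 0, 3, 0], [3, 3, 0, 3], [0, 0, 3, 0]]
C⁴ = [[3, 3, 0, 3], [3, 3, 0, 3], [0, 0, 9, 0], [3, 3, 0, 3]]

0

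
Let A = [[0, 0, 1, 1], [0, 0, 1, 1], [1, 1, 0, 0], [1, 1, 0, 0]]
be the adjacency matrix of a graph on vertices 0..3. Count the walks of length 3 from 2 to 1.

The number of length-3 walks from vertex 2 to vertex 1 is entry (2,1) of A³, where A is the adjacency matrix.
A² = [[2, 2, 0, 0], [2, 2, 0, 0], [0, 0, 2, 2], [0, 0, 2, 2]]
A³ = [[0, 0, 4, 4], [0, 0, 4, 4], [4, 4, 0, 0], [4, 4, 0, 0]]

4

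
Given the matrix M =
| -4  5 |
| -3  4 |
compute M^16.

[[1, 0], [0, 1]]

M² = I (check: tr M = 0 and det M = -1), so M^16 = I since 16 is even.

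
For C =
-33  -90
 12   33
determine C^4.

[[81, 0], [0, 81]]

tr C = 0 and det C = -9, so the characteristic polynomial is λ² − (0)λ + (-9) with roots -3 and 3.
Eigenvectors give P = [[-3, -5], [1, 2]] with P⁻¹ = [[-2, -5], [1, 3]], and C = P·diag(-3, 3)·P⁻¹.
Then C^4 = P·diag(81, 81)·P⁻¹ = [[-243, -405], [81, 162]] · [[-2, -5], [1, 3]] = [[81, 0], [0, 81]].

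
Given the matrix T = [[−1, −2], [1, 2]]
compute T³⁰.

[[−1, −2], [1, 2]]

T² = T (a projection; rank 1, trace 1), so T³⁰ = T.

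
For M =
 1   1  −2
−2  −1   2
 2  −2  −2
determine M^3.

M^2 = [[−5, 4, 4], [4, −5, −2], [2, 8, −4]]
M^3 = [[−5, −17, 10], [10, 13, −14], [−22, 2, 20]]

[[−5, −17, 10], [10, 13, −14], [−22, 2, 20]]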